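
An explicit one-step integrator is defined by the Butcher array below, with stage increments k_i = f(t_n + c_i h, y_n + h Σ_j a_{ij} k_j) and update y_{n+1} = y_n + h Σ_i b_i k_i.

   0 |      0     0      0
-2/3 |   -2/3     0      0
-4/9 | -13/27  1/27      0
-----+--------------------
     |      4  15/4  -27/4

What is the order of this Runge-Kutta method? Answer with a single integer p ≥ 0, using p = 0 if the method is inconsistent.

3

b = (4, 15/4, -27/4)
c = (0, -2/3, -4/9)
Ac = (0, 0, -2/81)
Σ b_i: 4·1 + 15/4·1 + (-27/4)·1 = 1 ✓
b·c: 15/4·(-2/3) + (-27/4)·(-4/9) = 1/2 ✓
b·c²: 15/4·4/9 + (-27/4)·16/81 = 1/3 ✓
b·Ac: (-27/4)·(-2/81) = 1/6 ✓; 3 stages ⇒ order 3.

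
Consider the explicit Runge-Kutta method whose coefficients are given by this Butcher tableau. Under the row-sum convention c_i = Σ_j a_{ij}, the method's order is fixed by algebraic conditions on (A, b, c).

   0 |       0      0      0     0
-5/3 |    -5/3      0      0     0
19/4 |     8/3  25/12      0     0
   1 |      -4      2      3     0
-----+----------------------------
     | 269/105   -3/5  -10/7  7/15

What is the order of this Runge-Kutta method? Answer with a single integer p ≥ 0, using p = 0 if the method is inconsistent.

b = (269/105, -3/5, -10/7, 7/15)
c = (0, -5/3, 19/4, 1)
Ac = (0, 0, -125/36, 131/12)
Σ b_i: 269/105·1 + (-3/5)·1 + (-10/7)·1 + 7/15·1 = 1 ✓
b·c: (-3/5)·(-5/3) + (-10/7)·19/4 + 7/15·1 = -1117/210 ≠ 1/2 ⇒ order 1.

1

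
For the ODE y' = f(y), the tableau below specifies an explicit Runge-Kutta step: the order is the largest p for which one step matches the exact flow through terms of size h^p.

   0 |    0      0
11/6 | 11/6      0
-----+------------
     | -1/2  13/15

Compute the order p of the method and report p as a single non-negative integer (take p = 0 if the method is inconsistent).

b = (-1/2, 13/15)
c = (0, 11/6)
Σ b_i: (-1/2)·1 + 13/15·1 = 11/30 ≠ 1 ⇒ order 0.

0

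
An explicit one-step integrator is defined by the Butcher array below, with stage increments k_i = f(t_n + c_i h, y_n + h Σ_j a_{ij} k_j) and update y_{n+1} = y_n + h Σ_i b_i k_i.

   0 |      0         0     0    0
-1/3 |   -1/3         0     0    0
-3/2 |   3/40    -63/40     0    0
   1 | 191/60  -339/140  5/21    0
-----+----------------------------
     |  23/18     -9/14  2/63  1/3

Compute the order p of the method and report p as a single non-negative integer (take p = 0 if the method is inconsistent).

4

b = (23/18, -9/14, 2/63, 1/3)
c = (0, -1/3, -3/2, 1)
Ac = (0, 0, 21/40, 9/20)
Σ b_i: 23/18·1 + (-9/14)·1 + 2/63·1 + 1/3·1 = 1 ✓
b·c: (-9/14)·(-1/3) + 2/63·(-3/2) + 1/3·1 = 1/2 ✓
b·c²: (-9/14)·1/9 + 2/63·9/4 + 1/3·1 = 1/3 ✓
b·Ac: 2/63·21/40 + 1/3·9/20 = 1/6 ✓
b·c³: (-9/14)·(-1/27) + 2/63·(-27/8) + 1/3·1 = 1/4 ✓
b·(c∘Ac): 2/63·(-63/80) + 1/3·9/20 = 1/8 ✓
b·Ac²: 2/63·(-7/40) + 1/3·4/15 = 1/12 ✓
b·A²c: 1/3·1/8 = 1/24 ✓; 4 stages ⇒ order 4.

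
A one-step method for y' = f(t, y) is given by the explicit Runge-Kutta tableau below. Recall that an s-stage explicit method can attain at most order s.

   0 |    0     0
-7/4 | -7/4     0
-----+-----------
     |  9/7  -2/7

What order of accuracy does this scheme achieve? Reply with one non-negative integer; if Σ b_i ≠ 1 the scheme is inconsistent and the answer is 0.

2

b = (9/7, -2/7)
c = (0, -7/4)
Σ b_i: 9/7·1 + (-2/7)·1 = 1 ✓
b·c: (-2/7)·(-7/4) = 1/2 ✓; 2 stages ⇒ order 2.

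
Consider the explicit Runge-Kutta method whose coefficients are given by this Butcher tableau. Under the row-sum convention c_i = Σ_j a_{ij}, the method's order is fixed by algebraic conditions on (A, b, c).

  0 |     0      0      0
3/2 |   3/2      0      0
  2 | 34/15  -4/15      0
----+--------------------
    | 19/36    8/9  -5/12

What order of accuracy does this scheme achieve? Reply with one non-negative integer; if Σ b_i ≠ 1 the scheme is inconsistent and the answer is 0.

3

b = (19/36, 8/9, -5/12)
c = (0, 3/2, 2)
Ac = (0, 0, -2/5)
Σ b_i: 19/36·1 + 8/9·1 + (-5/12)·1 = 1 ✓
b·c: 8/9·3/2 + (-5/12)·2 = 1/2 ✓
b·c²: 8/9·9/4 + (-5/12)·4 = 1/3 ✓
b·Ac: (-5/12)·(-2/5) = 1/6 ✓; 3 stages ⇒ order 3.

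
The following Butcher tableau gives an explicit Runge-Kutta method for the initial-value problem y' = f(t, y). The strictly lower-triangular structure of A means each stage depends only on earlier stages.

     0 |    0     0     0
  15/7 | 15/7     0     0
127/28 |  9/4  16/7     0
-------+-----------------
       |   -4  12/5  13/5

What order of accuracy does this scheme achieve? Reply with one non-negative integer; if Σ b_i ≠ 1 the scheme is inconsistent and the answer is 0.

b = (-4, 12/5, 13/5)
c = (0, 15/7, 127/28)
Ac = (0, 0, 240/49)
Σ b_i: (-4)·1 + 12/5·1 + 13/5·1 = 1 ✓
b·c: 12/5·15/7 + 13/5·127/28 = 2371/140 ≠ 1/2 ⇒ order 1.

1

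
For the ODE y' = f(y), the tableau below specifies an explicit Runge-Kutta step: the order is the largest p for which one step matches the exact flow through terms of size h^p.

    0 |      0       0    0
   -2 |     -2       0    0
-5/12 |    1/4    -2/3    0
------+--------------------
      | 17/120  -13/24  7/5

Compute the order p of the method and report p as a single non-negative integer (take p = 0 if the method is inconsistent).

2

b = (17/120, -13/24, 7/5)
c = (0, -2, -5/12)
Ac = (0, 0, 4/3)
Σ b_i: 17/120·1 + (-13/24)·1 + 7/5·1 = 1 ✓
b·c: (-13/24)·(-2) + 7/5·(-5/12) = 1/2 ✓
b·c²: (-13/24)·4 + 7/5·25/144 = -277/144 ≠ 1/3 ⇒ order 2.
b·Ac: 7/5·4/3 = 28/15 ≠ 1/6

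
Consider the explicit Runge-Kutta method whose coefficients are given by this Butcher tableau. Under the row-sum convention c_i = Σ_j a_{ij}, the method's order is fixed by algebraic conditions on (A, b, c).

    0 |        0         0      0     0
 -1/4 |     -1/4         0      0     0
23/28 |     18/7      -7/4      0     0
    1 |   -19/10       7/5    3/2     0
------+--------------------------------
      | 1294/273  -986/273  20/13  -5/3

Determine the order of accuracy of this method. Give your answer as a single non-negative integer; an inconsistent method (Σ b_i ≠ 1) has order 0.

b = (1294/273, -986/273, 20/13, -5/3)
c = (0, -1/4, 23/28, 1)
Ac = (0, 0, 7/16, 247/280)
Σ b_i: 1294/273·1 + (-986/273)·1 + 20/13·1 + (-5/3)·1 = 1 ✓
b·c: (-986/273)·(-1/4) + 20/13·23/28 + (-5/3)·1 = 1/2 ✓
b·c²: (-986/273)·1/16 + 20/13·529/784 + (-5/3)·1 = -13061/15288 ≠ 1/3 ⇒ order 2.
b·Ac: 20/13·7/16 + (-5/3)·247/280 = -1741/2184 ≠ 1/6

2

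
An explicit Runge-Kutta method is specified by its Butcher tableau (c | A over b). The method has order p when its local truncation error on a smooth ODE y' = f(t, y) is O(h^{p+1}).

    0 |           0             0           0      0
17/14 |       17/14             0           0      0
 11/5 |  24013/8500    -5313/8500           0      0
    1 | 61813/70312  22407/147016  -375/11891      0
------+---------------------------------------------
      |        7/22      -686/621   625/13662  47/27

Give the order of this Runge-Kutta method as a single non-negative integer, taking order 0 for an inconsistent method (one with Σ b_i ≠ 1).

b = (7/22, -686/621, 625/13662, 47/27)
c = (0, 17/14, 11/5, 1)
Ac = (0, 0, -759/1000, 87/752)
Σ b_i: 7/22·1 + (-686/621)·1 + 625/13662·1 + 47/27·1 = 1 ✓
b·c: (-686/621)·17/14 + 625/13662·11/5 + 47/27·1 = 1/2 ✓
b·c²: (-686/621)·289/196 + 625/13662·121/25 + 47/27·1 = 1/3 ✓
b·Ac: 625/13662·(-759/1000) + 47/27·87/752 = 1/6 ✓
b·c³: (-686/621)·4913/2744 + 625/13662·1331/125 + 47/27·1 = 1/4 ✓
b·(c∘Ac): 625/13662·(-8349/5000) + 47/27·87/752 = 1/8 ✓
b·Ac²: 625/13662·(-12903/14000) + 47/27·759/10528 = 1/12 ✓
b·A²c: 47/27·9/376 = 1/24 ✓; 4 stages ⇒ order 4.

4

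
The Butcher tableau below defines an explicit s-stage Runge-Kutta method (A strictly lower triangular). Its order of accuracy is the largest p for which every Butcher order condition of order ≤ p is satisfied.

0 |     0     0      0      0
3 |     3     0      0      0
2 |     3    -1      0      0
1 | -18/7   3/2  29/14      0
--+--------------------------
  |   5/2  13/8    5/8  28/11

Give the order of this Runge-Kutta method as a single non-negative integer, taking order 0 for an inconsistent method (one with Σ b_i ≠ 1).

0

b = (5/2, 13/8, 5/8, 28/11)
c = (0, 3, 2, 1)
Ac = (0, 0, -3, 121/14)
Σ b_i: 5/2·1 + 13/8·1 + 5/8·1 + 28/11·1 = 321/44 ≠ 1 ⇒ order 0.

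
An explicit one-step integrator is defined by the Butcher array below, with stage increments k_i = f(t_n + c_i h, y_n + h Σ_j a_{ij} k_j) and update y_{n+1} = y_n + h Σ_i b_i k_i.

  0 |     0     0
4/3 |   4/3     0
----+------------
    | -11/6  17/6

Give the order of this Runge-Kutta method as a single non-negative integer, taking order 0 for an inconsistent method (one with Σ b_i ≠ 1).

b = (-11/6, 17/6)
c = (0, 4/3)
Σ b_i: (-11/6)·1 + 17/6·1 = 1 ✓
b·c: 17/6·4/3 = 34/9 ≠ 1/2 ⇒ order 1.

1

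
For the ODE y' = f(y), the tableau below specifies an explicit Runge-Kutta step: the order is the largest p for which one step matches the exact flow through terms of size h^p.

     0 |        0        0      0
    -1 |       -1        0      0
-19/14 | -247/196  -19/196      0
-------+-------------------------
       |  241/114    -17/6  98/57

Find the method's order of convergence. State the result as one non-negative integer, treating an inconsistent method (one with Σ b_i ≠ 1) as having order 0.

b = (241/114, -17/6, 98/57)
c = (0, -1, -19/14)
Ac = (0, 0, 19/196)
Σ b_i: 241/114·1 + (-17/6)·1 + 98/57·1 = 1 ✓
b·c: (-17/6)·(-1) + 98/57·(-19/14) = 1/2 ✓
b·c²: (-17/6)·1 + 98/57·361/196 = 1/3 ✓
b·Ac: 98/57·19/196 = 1/6 ✓; 3 stages ⇒ order 3.

3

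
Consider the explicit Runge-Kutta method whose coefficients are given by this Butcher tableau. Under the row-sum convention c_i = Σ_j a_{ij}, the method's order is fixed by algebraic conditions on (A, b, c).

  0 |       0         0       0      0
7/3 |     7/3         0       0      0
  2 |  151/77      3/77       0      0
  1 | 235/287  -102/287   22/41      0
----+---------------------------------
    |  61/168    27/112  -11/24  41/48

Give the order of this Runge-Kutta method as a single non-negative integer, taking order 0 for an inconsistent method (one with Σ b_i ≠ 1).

b = (61/168, 27/112, -11/24, 41/48)
c = (0, 7/3, 2, 1)
Ac = (0, 0, 1/11, 10/41)
Σ b_i: 61/168·1 + 27/112·1 + (-11/24)·1 + 41/48·1 = 1 ✓
b·c: 27/112·7/3 + (-11/24)·2 + 41/48·1 = 1/2 ✓
b·c²: 27/112·49/9 + (-11/24)·4 + 41/48·1 = 1/3 ✓
b·Ac: (-11/24)·1/11 + 41/48·10/41 = 1/6 ✓
b·c³: 27/112·343/27 + (-11/24)·8 + 41/48·1 = 1/4 ✓
b·(c∘Ac): (-11/24)·2/11 + 41/48·10/41 = 1/8 ✓
b·Ac²: (-11/24)·7/33 + 41/48·26/123 = 1/12 ✓
b·A²c: 41/48·2/41 = 1/24 ✓; 4 stages ⇒ order 4.

4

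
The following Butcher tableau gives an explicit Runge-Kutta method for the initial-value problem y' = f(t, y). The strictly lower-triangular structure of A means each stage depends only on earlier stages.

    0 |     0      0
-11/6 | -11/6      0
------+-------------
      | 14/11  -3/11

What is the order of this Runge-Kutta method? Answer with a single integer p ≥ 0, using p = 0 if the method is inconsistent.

b = (14/11, -3/11)
c = (0, -11/6)
Σ b_i: 14/11·1 + (-3/11)·1 = 1 ✓
b·c: (-3/11)·(-11/6) = 1/2 ✓; 2 stages ⇒ order 2.

2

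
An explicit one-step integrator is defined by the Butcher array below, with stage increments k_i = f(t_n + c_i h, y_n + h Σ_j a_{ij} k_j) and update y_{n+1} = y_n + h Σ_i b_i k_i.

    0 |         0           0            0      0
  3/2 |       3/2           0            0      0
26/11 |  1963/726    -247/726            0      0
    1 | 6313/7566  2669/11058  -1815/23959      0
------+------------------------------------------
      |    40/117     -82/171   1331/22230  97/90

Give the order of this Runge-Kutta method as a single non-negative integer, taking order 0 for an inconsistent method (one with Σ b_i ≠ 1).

4

b = (40/117, -82/171, 1331/22230, 97/90)
c = (0, 3/2, 26/11, 1)
Ac = (0, 0, -247/484, 71/388)
Σ b_i: 40/117·1 + (-82/171)·1 + 1331/22230·1 + 97/90·1 = 1 ✓
b·c: (-82/171)·3/2 + 1331/22230·26/11 + 97/90·1 = 1/2 ✓
b·c²: (-82/171)·9/4 + 1331/22230·676/121 + 97/90·1 = 1/3 ✓
b·Ac: 1331/22230·(-247/484) + 97/90·71/388 = 1/6 ✓
b·c³: (-82/171)·27/8 + 1331/22230·17576/1331 + 97/90·1 = 1/4 ✓
b·(c∘Ac): 1331/22230·(-3211/2662) + 97/90·71/388 = 1/8 ✓
b·Ac²: 1331/22230·(-741/968) + 97/90·93/776 = 1/12 ✓
b·A²c: 97/90·15/388 = 1/24 ✓; 4 stages ⇒ order 4.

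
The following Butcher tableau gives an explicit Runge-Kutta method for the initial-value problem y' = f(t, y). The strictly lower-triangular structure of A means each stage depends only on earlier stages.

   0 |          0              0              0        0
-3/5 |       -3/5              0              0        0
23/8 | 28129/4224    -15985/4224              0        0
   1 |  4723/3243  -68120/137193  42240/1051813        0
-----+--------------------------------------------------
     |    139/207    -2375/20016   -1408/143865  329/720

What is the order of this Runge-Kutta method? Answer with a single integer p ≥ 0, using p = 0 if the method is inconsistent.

4

b = (139/207, -2375/20016, -1408/143865, 329/720)
c = (0, -3/5, 23/8, 1)
Ac = (0, 0, 3197/1408, 136/329)
Σ b_i: 139/207·1 + (-2375/20016)·1 + (-1408/143865)·1 + 329/720·1 = 1 ✓
b·c: (-2375/20016)·(-3/5) + (-1408/143865)·23/8 + 329/720·1 = 1/2 ✓
b·c²: (-2375/20016)·9/25 + (-1408/143865)·529/64 + 329/720·1 = 1/3 ✓
b·Ac: (-1408/143865)·3197/1408 + 329/720·136/329 = 1/6 ✓
b·c³: (-2375/20016)·(-27/125) + (-1408/143865)·12167/512 + 329/720·1 = 1/4 ✓
b·(c∘Ac): (-1408/143865)·73531/11264 + 329/720·136/329 = 1/8 ✓
b·Ac²: (-1408/143865)·(-9591/7040) + 329/720·36/235 = 1/12 ✓
b·A²c: 329/720·30/329 = 1/24 ✓; 4 stages ⇒ order 4.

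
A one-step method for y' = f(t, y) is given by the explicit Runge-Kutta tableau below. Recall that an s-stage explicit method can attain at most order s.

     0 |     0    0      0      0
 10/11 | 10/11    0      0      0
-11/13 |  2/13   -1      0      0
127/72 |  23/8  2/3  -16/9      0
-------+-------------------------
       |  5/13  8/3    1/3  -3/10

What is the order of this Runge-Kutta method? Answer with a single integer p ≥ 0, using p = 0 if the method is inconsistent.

0

b = (5/13, 8/3, 1/3, -3/10)
c = (0, 10/11, -11/13, 127/72)
Ac = (0, 0, -10/11, 2716/1287)
Σ b_i: 5/13·1 + 8/3·1 + 1/3·1 + (-3/10)·1 = 401/130 ≠ 1 ⇒ order 0.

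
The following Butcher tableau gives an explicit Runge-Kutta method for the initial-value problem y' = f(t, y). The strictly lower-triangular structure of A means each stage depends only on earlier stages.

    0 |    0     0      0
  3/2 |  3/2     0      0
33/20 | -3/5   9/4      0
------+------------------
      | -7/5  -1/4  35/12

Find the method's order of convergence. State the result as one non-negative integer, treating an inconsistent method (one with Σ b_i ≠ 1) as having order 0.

0

b = (-7/5, -1/4, 35/12)
c = (0, 3/2, 33/20)
Ac = (0, 0, 27/8)
Σ b_i: (-7/5)·1 + (-1/4)·1 + 35/12·1 = 19/15 ≠ 1 ⇒ order 0.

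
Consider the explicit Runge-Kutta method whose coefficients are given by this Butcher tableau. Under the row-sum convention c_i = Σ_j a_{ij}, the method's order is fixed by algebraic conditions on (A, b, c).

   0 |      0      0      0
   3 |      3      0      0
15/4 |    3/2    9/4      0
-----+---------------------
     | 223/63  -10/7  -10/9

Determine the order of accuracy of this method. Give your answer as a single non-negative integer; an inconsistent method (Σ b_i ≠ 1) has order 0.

b = (223/63, -10/7, -10/9)
c = (0, 3, 15/4)
Ac = (0, 0, 27/4)
Σ b_i: 223/63·1 + (-10/7)·1 + (-10/9)·1 = 1 ✓
b·c: (-10/7)·3 + (-10/9)·15/4 = -355/42 ≠ 1/2 ⇒ order 1.

1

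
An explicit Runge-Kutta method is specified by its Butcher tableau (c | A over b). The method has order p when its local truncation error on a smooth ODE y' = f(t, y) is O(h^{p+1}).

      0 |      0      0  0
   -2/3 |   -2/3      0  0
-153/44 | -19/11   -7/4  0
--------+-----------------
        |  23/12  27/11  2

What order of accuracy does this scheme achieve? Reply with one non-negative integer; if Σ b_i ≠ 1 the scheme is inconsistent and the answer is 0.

b = (23/12, 27/11, 2)
c = (0, -2/3, -153/44)
Ac = (0, 0, 7/6)
Σ b_i: 23/12·1 + 27/11·1 + 2·1 = 841/132 ≠ 1 ⇒ order 0.

0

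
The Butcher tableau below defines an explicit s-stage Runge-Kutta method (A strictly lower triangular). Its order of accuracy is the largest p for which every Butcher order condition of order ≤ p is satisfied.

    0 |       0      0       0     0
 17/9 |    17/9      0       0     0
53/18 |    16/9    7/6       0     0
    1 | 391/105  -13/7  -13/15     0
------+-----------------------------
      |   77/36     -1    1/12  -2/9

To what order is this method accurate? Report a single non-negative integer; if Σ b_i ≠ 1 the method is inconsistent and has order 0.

1

b = (77/36, -1, 1/12, -2/9)
c = (0, 17/9, 53/18, 1)
Ac = (0, 0, 119/54, -11453/1890)
Σ b_i: 77/36·1 + (-1)·1 + 1/12·1 + (-2/9)·1 = 1 ✓
b·c: (-1)·17/9 + 1/12·53/18 + (-2/9)·1 = -403/216 ≠ 1/2 ⇒ order 1.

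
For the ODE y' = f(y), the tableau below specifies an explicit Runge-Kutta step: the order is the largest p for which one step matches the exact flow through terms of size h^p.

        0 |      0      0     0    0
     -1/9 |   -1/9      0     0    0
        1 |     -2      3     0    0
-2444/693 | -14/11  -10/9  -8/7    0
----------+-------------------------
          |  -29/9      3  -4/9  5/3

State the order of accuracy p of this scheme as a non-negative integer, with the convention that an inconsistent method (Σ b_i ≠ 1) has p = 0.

1

b = (-29/9, 3, -4/9, 5/3)
c = (0, -1/9, 1, -2444/693)
Ac = (0, 0, -1/3, -578/567)
Σ b_i: (-29/9)·1 + 3·1 + (-4/9)·1 + 5/3·1 = 1 ✓
b·c: 3·(-1/9) + (-4/9)·1 + 5/3·(-2444/693) = -13837/2079 ≠ 1/2 ⇒ order 1.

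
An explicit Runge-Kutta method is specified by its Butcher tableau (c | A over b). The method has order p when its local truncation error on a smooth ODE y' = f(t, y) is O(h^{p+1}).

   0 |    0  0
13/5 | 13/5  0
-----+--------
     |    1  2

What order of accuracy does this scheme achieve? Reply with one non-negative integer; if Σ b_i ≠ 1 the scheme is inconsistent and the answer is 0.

0

b = (1, 2)
c = (0, 13/5)
Σ b_i: 1·1 + 2·1 = 3 ≠ 1 ⇒ order 0.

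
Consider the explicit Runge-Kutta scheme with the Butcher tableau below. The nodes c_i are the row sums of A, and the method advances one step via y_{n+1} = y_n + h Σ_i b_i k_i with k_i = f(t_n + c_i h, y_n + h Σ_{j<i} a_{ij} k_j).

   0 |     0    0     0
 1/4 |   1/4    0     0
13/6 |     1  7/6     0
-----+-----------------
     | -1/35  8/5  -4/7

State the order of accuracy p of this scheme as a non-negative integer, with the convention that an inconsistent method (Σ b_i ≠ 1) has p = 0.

b = (-1/35, 8/5, -4/7)
c = (0, 1/4, 13/6)
Ac = (0, 0, 7/24)
Σ b_i: (-1/35)·1 + 8/5·1 + (-4/7)·1 = 1 ✓
b·c: 8/5·1/4 + (-4/7)·13/6 = -88/105 ≠ 1/2 ⇒ order 1.

1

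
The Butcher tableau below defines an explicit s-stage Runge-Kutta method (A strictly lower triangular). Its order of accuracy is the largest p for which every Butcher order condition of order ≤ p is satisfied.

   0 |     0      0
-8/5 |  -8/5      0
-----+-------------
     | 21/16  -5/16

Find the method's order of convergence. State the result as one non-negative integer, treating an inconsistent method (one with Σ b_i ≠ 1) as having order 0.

b = (21/16, -5/16)
c = (0, -8/5)
Σ b_i: 21/16·1 + (-5/16)·1 = 1 ✓
b·c: (-5/16)·(-8/5) = 1/2 ✓; 2 stages ⇒ order 2.

2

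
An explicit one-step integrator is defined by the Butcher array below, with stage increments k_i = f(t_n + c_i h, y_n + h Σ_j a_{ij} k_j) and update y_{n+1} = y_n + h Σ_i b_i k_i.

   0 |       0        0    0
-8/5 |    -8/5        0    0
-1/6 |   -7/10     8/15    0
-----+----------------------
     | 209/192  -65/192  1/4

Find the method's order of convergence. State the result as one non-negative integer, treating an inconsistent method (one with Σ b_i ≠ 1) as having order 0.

2

b = (209/192, -65/192, 1/4)
c = (0, -8/5, -1/6)
Ac = (0, 0, -64/75)
Σ b_i: 209/192·1 + (-65/192)·1 + 1/4·1 = 1 ✓
b·c: (-65/192)·(-8/5) + 1/4·(-1/6) = 1/2 ✓
b·c²: (-65/192)·64/25 + 1/4·1/36 = -619/720 ≠ 1/3 ⇒ order 2.
b·Ac: 1/4·(-64/75) = -16/75 ≠ 1/6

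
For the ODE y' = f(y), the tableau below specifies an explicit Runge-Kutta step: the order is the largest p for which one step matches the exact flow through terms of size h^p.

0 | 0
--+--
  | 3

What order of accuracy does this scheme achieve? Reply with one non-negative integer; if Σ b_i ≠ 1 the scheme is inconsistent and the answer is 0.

b = (3)
c = (0)
Σ b_i: 3·1 = 3 ≠ 1 ⇒ order 0.

0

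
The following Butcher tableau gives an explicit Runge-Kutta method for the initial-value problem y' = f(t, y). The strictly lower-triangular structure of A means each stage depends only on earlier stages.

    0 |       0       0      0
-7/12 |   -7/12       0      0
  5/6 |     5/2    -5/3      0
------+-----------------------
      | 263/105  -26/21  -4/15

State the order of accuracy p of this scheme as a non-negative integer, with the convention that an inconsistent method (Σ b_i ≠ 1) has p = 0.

b = (263/105, -26/21, -4/15)
c = (0, -7/12, 5/6)
Ac = (0, 0, 35/36)
Σ b_i: 263/105·1 + (-26/21)·1 + (-4/15)·1 = 1 ✓
b·c: (-26/21)·(-7/12) + (-4/15)·5/6 = 1/2 ✓
b·c²: (-26/21)·49/144 + (-4/15)·25/36 = -131/216 ≠ 1/3 ⇒ order 2.
b·Ac: (-4/15)·35/36 = -7/27 ≠ 1/6

2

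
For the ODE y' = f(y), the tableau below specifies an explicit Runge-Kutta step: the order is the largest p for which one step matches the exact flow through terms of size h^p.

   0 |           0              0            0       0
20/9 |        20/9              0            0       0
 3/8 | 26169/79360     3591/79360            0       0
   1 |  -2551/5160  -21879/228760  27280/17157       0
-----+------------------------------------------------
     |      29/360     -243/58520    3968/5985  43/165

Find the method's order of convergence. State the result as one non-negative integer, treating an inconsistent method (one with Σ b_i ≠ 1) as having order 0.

b = (29/360, -243/58520, 3968/5985, 43/165)
c = (0, 20/9, 3/8, 1)
Ac = (0, 0, 399/3968, 33/86)
Σ b_i: 29/360·1 + (-243/58520)·1 + 3968/5985·1 + 43/165·1 = 1 ✓
b·c: (-243/58520)·20/9 + 3968/5985·3/8 + 43/165·1 = 1/2 ✓
b·c²: (-243/58520)·400/81 + 3968/5985·9/64 + 43/165·1 = 1/3 ✓
b·Ac: 3968/5985·399/3968 + 43/165·33/86 = 1/6 ✓
b·c³: (-243/58520)·8000/729 + 3968/5985·27/512 + 43/165·1 = 1/4 ✓
b·(c∘Ac): 3968/5985·1197/31744 + 43/165·33/86 = 1/8 ✓
b·Ac²: 3968/5985·665/2976 + 43/165·(-385/1548) = 1/12 ✓
b·A²c: 43/165·55/344 = 1/24 ✓; 4 stages ⇒ order 4.

4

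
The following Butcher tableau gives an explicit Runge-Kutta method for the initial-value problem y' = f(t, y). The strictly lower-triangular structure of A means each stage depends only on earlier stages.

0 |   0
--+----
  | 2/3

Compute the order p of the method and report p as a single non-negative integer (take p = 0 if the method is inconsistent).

0

b = (2/3)
c = (0)
Σ b_i: 2/3·1 = 2/3 ≠ 1 ⇒ order 0.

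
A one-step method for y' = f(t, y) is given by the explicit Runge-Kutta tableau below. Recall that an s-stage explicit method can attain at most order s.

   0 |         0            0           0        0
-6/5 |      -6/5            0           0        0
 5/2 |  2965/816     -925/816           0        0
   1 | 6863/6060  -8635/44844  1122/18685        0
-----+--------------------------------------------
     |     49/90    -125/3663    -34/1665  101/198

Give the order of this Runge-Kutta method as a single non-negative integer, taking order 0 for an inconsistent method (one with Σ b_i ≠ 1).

b = (49/90, -125/3663, -34/1665, 101/198)
c = (0, -6/5, 5/2, 1)
Ac = (0, 0, 185/136, 77/202)
Σ b_i: 49/90·1 + (-125/3663)·1 + (-34/1665)·1 + 101/198·1 = 1 ✓
b·c: (-125/3663)·(-6/5) + (-34/1665)·5/2 + 101/198·1 = 1/2 ✓
b·c²: (-125/3663)·36/25 + (-34/1665)·25/4 + 101/198·1 = 1/3 ✓
b·Ac: (-34/1665)·185/136 + 101/198·77/202 = 1/6 ✓
b·c³: (-125/3663)·(-216/125) + (-34/1665)·125/8 + 101/198·1 = 1/4 ✓
b·(c∘Ac): (-34/1665)·925/272 + 101/198·77/202 = 1/8 ✓
b·Ac²: (-34/1665)·(-111/68) + 101/198·99/1010 = 1/12 ✓
b·A²c: 101/198·33/404 = 1/24 ✓; 4 stages ⇒ order 4.

4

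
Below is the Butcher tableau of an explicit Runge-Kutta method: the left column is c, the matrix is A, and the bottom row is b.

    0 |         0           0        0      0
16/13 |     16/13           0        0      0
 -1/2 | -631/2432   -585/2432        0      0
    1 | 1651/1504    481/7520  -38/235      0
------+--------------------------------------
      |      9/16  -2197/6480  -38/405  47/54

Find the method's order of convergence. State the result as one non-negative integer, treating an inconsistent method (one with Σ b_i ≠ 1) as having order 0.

4

b = (9/16, -2197/6480, -38/405, 47/54)
c = (0, 16/13, -1/2, 1)
Ac = (0, 0, -45/152, 15/94)
Σ b_i: 9/16·1 + (-2197/6480)·1 + (-38/405)·1 + 47/54·1 = 1 ✓
b·c: (-2197/6480)·16/13 + (-38/405)·(-1/2) + 47/54·1 = 1/2 ✓
b·c²: (-2197/6480)·256/169 + (-38/405)·1/4 + 47/54·1 = 1/3 ✓
b·Ac: (-38/405)·(-45/152) + 47/54·15/94 = 1/6 ✓
b·c³: (-2197/6480)·4096/2197 + (-38/405)·(-1/8) + 47/54·1 = 1/4 ✓
b·(c∘Ac): (-38/405)·45/304 + 47/54·15/94 = 1/8 ✓
b·Ac²: (-38/405)·(-90/247) + 47/54·69/1222 = 1/12 ✓
b·A²c: 47/54·9/188 = 1/24 ✓; 4 stages ⇒ order 4.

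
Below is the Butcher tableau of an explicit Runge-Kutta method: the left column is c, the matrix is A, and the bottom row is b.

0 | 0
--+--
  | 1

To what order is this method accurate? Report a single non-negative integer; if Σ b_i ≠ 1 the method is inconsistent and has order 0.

1

b = (1)
c = (0)
Σ b_i: 1·1 = 1 ✓; 1 stage ⇒ order 1.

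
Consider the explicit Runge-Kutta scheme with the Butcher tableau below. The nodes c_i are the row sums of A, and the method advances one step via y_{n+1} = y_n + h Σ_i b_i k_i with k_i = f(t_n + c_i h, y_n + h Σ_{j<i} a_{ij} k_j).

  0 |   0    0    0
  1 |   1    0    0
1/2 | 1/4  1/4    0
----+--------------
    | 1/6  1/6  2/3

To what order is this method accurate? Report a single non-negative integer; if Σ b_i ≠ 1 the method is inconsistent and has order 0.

3

b = (1/6, 1/6, 2/3)
c = (0, 1, 1/2)
Ac = (0, 0, 1/4)
Σ b_i: 1/6·1 + 1/6·1 + 2/3·1 = 1 ✓
b·c: 1/6·1 + 2/3·1/2 = 1/2 ✓
b·c²: 1/6·1 + 2/3·1/4 = 1/3 ✓
b·Ac: 2/3·1/4 = 1/6 ✓; 3 stages ⇒ order 3.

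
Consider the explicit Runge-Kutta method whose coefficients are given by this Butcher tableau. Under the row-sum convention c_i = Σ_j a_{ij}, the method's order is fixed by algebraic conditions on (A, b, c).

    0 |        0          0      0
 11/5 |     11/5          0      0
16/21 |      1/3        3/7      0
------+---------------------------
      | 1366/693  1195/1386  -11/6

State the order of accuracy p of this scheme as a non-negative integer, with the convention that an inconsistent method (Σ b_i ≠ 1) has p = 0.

b = (1366/693, 1195/1386, -11/6)
c = (0, 11/5, 16/21)
Ac = (0, 0, 33/35)
Σ b_i: 1366/693·1 + 1195/1386·1 + (-11/6)·1 = 1 ✓
b·c: 1195/1386·11/5 + (-11/6)·16/21 = 1/2 ✓
b·c²: 1195/1386·121/25 + (-11/6)·256/441 = 41129/13230 ≠ 1/3 ⇒ order 2.
b·Ac: (-11/6)·33/35 = -121/70 ≠ 1/6

2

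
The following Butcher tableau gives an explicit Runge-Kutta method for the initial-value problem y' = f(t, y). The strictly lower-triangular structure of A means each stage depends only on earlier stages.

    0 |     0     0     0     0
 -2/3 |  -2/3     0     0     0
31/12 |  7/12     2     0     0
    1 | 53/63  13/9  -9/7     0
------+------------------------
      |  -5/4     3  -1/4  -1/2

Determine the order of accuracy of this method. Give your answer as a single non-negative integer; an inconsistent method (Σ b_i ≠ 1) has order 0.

b = (-5/4, 3, -1/4, -1/2)
c = (0, -2/3, 31/12, 1)
Ac = (0, 0, -4/3, -3239/756)
Σ b_i: (-5/4)·1 + 3·1 + (-1/4)·1 + (-1/2)·1 = 1 ✓
b·c: 3·(-2/3) + (-1/4)·31/12 + (-1/2)·1 = -151/48 ≠ 1/2 ⇒ order 1.

1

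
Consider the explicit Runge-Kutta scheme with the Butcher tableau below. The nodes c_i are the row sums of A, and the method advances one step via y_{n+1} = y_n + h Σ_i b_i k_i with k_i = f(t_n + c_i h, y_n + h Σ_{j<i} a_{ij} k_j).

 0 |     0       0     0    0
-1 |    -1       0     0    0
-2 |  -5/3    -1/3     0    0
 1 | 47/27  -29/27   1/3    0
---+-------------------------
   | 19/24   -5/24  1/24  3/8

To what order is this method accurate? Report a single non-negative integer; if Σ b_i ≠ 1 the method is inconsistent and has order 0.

4

b = (19/24, -5/24, 1/24, 3/8)
c = (0, -1, -2, 1)
Ac = (0, 0, 1/3, 11/27)
Σ b_i: 19/24·1 + (-5/24)·1 + 1/24·1 + 3/8·1 = 1 ✓
b·c: (-5/24)·(-1) + 1/24·(-2) + 3/8·1 = 1/2 ✓
b·c²: (-5/24)·1 + 1/24·4 + 3/8·1 = 1/3 ✓
b·Ac: 1/24·1/3 + 3/8·11/27 = 1/6 ✓
b·c³: (-5/24)·(-1) + 1/24·(-8) + 3/8·1 = 1/4 ✓
b·(c∘Ac): 1/24·(-2/3) + 3/8·11/27 = 1/8 ✓
b·Ac²: 1/24·(-1/3) + 3/8·7/27 = 1/12 ✓
b·A²c: 3/8·1/9 = 1/24 ✓; 4 stages ⇒ order 4.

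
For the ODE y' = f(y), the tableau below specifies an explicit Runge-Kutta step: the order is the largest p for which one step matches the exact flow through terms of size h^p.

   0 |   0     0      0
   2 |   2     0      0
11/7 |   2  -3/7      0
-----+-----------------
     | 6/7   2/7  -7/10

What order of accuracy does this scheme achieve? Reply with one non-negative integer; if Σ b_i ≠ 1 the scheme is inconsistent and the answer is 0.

b = (6/7, 2/7, -7/10)
c = (0, 2, 11/7)
Ac = (0, 0, -6/7)
Σ b_i: 6/7·1 + 2/7·1 + (-7/10)·1 = 31/70 ≠ 1 ⇒ order 0.

0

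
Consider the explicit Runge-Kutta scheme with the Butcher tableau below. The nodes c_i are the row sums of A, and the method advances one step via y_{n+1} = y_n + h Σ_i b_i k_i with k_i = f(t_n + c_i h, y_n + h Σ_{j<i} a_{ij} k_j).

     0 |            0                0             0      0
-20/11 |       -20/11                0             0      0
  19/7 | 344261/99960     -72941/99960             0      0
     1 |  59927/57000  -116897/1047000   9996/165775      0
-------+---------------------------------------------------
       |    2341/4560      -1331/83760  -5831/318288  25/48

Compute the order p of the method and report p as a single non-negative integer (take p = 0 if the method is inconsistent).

4

b = (2341/4560, -1331/83760, -5831/318288, 25/48)
c = (0, -20/11, 19/7, 1)
Ac = (0, 0, 6631/4998, 11/30)
Σ b_i: 2341/4560·1 + (-1331/83760)·1 + (-5831/318288)·1 + 25/48·1 = 1 ✓
b·c: (-1331/83760)·(-20/11) + (-5831/318288)·19/7 + 25/48·1 = 1/2 ✓
b·c²: (-1331/83760)·400/121 + (-5831/318288)·361/49 + 25/48·1 = 1/3 ✓
b·Ac: (-5831/318288)·6631/4998 + 25/48·11/30 = 1/6 ✓
b·c³: (-1331/83760)·(-8000/1331) + (-5831/318288)·6859/343 + 25/48·1 = 1/4 ✓
b·(c∘Ac): (-5831/318288)·125989/34986 + 25/48·11/30 = 1/8 ✓
b·Ac²: (-5831/318288)·(-66310/27489) + 25/48·62/825 = 1/12 ✓
b·A²c: 25/48·2/25 = 1/24 ✓; 4 stages ⇒ order 4.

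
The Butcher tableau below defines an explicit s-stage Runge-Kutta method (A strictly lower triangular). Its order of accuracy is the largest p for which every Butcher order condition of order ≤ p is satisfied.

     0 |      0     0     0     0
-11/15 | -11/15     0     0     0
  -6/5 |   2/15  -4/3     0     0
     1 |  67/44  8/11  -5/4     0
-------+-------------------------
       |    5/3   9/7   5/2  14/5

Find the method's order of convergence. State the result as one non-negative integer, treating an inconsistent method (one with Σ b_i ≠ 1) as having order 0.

b = (5/3, 9/7, 5/2, 14/5)
c = (0, -11/15, -6/5, 1)
Ac = (0, 0, 44/45, 29/30)
Σ b_i: 5/3·1 + 9/7·1 + 5/2·1 + 14/5·1 = 1733/210 ≠ 1 ⇒ order 0.

0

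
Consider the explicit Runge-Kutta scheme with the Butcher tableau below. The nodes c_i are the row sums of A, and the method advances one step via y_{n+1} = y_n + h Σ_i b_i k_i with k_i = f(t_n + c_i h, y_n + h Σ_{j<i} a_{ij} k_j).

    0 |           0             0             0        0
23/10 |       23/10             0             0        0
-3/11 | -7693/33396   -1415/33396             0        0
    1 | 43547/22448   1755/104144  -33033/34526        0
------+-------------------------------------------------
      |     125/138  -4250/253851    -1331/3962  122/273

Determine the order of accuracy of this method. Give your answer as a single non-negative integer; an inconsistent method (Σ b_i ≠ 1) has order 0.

b = (125/138, -4250/253851, -1331/3962, 122/273)
c = (0, 23/10, -3/11, 1)
Ac = (0, 0, -283/2904, 585/1952)
Σ b_i: 125/138·1 + (-4250/253851)·1 + (-1331/3962)·1 + 122/273·1 = 1 ✓
b·c: (-4250/253851)·23/10 + (-1331/3962)·(-3/11) + 122/273·1 = 1/2 ✓
b·c²: (-4250/253851)·529/100 + (-1331/3962)·9/121 + 122/273·1 = 1/3 ✓
b·Ac: (-1331/3962)·(-283/2904) + 122/273·585/1952 = 1/6 ✓
b·c³: (-4250/253851)·12167/1000 + (-1331/3962)·(-27/1331) + 122/273·1 = 1/4 ✓
b·(c∘Ac): (-1331/3962)·283/10648 + 122/273·585/1952 = 1/8 ✓
b·Ac²: (-1331/3962)·(-6509/29040) + 122/273·351/19520 = 1/12 ✓
b·A²c: 122/273·91/976 = 1/24 ✓; 4 stages ⇒ order 4.

4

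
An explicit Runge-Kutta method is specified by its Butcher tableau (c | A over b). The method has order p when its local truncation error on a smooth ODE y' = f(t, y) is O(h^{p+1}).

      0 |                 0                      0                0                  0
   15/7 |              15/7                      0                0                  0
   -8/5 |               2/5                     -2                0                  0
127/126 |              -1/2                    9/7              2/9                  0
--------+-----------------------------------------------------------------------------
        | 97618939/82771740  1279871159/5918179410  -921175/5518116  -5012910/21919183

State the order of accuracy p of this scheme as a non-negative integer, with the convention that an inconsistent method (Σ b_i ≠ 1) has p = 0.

3

b = (97618939/82771740, 1279871159/5918179410, -921175/5518116, -5012910/21919183)
c = (0, 15/7, -8/5, 127/126)
Ac = (0, 0, -30/7, 5291/2205)
Σ b_i: 97618939/82771740·1 + 1279871159/5918179410·1 + (-921175/5518116)·1 + (-5012910/21919183)·1 = 1 ✓
b·c: 1279871159/5918179410·15/7 + (-921175/5518116)·(-8/5) + (-5012910/21919183)·127/126 = 1/2 ✓
b·c²: 1279871159/5918179410·225/49 + (-921175/5518116)·64/25 + (-5012910/21919183)·16129/15876 = 1/3 ✓
b·Ac: (-921175/5518116)·(-30/7) + (-5012910/21919183)·5291/2205 = 1/6 ✓
b·c³: 1279871159/5918179410·3375/343 + (-921175/5518116)·(-512/125) + (-5012910/21919183)·2048383/2000376 = 31361784649/12167445780 ≠ 1/4 ⇒ order 3.
b·(c∘Ac): (-921175/5518116)·48/7 + (-5012910/21919183)·671957/277830 = -114768643/67596921 ≠ 1/8
b·Ac²: (-921175/5518116)·(-450/49) + (-5012910/21919183)·499529/77175 = 80999159/1534342810 ≠ 1/12
b·A²c: (-5012910/21919183)·(-20/21) = 4774200/21919183 ≠ 1/24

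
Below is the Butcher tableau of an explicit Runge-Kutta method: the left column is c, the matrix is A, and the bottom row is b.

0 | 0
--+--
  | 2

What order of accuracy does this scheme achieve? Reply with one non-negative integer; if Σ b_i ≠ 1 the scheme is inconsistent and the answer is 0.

b = (2)
c = (0)
Σ b_i: 2·1 = 2 ≠ 1 ⇒ order 0.

0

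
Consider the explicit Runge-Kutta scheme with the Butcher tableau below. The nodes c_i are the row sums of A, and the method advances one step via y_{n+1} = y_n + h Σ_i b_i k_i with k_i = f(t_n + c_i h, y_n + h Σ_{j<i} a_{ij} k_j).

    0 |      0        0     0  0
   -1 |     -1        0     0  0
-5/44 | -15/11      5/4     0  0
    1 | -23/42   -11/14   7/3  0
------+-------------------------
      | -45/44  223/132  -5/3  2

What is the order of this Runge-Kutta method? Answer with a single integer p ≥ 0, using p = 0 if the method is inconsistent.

2

b = (-45/44, 223/132, -5/3, 2)
c = (0, -1, -5/44, 1)
Ac = (0, 0, -5/4, 481/924)
Σ b_i: (-45/44)·1 + 223/132·1 + (-5/3)·1 + 2·1 = 1 ✓
b·c: 223/132·(-1) + (-5/3)·(-5/44) + 2·1 = 1/2 ✓
b·c²: 223/132·1 + (-5/3)·25/1936 + 2·1 = 7101/1936 ≠ 1/3 ⇒ order 2.
b·Ac: (-5/3)·(-5/4) + 2·481/924 = 2887/924 ≠ 1/6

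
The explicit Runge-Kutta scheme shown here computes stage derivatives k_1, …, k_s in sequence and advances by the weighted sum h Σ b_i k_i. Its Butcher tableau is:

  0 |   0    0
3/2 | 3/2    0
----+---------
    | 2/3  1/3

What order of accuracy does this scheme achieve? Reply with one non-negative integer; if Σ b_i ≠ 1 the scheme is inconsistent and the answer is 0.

2

b = (2/3, 1/3)
c = (0, 3/2)
Σ b_i: 2/3·1 + 1/3·1 = 1 ✓
b·c: 1/3·3/2 = 1/2 ✓; 2 stages ⇒ order 2.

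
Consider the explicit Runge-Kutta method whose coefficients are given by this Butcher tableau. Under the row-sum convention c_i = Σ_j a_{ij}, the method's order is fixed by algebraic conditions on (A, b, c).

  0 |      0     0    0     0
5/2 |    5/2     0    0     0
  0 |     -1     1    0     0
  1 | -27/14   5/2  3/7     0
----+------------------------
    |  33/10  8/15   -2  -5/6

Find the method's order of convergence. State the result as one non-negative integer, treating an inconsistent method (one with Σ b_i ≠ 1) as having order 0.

b = (33/10, 8/15, -2, -5/6)
c = (0, 5/2, 0, 1)
Ac = (0, 0, 5/2, 25/4)
Σ b_i: 33/10·1 + 8/15·1 + (-2)·1 + (-5/6)·1 = 1 ✓
b·c: 8/15·5/2 + (-5/6)·1 = 1/2 ✓
b·c²: 8/15·25/4 + (-5/6)·1 = 5/2 ≠ 1/3 ⇒ order 2.
b·Ac: (-2)·5/2 + (-5/6)·25/4 = -245/24 ≠ 1/6

2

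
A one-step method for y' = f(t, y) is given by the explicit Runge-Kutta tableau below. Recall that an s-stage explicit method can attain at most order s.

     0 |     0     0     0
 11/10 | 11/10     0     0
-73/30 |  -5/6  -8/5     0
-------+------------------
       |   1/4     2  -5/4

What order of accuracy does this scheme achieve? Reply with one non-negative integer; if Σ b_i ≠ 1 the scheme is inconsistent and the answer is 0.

b = (1/4, 2, -5/4)
c = (0, 11/10, -73/30)
Ac = (0, 0, -44/25)
Σ b_i: 1/4·1 + 2·1 + (-5/4)·1 = 1 ✓
b·c: 2·11/10 + (-5/4)·(-73/30) = 629/120 ≠ 1/2 ⇒ order 1.

1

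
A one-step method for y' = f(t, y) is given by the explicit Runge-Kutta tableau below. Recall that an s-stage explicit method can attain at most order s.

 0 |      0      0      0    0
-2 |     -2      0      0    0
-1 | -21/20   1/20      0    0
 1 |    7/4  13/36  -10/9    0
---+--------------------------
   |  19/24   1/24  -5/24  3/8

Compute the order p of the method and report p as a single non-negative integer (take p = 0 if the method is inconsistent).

4

b = (19/24, 1/24, -5/24, 3/8)
c = (0, -2, -1, 1)
Ac = (0, 0, -1/10, 7/18)
Σ b_i: 19/24·1 + 1/24·1 + (-5/24)·1 + 3/8·1 = 1 ✓
b·c: 1/24·(-2) + (-5/24)·(-1) + 3/8·1 = 1/2 ✓
b·c²: 1/24·4 + (-5/24)·1 + 3/8·1 = 1/3 ✓
b·Ac: (-5/24)·(-1/10) + 3/8·7/18 = 1/6 ✓
b·c³: 1/24·(-8) + (-5/24)·(-1) + 3/8·1 = 1/4 ✓
b·(c∘Ac): (-5/24)·1/10 + 3/8·7/18 = 1/8 ✓
b·Ac²: (-5/24)·1/5 + 3/8·1/3 = 1/12 ✓
b·A²c: 3/8·1/9 = 1/24 ✓; 4 stages ⇒ order 4.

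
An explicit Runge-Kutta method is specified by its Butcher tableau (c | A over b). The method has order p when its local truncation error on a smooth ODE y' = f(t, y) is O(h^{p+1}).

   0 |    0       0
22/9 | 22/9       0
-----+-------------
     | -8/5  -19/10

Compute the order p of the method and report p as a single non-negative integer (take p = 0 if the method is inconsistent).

b = (-8/5, -19/10)
c = (0, 22/9)
Σ b_i: (-8/5)·1 + (-19/10)·1 = -7/2 ≠ 1 ⇒ order 0.

0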